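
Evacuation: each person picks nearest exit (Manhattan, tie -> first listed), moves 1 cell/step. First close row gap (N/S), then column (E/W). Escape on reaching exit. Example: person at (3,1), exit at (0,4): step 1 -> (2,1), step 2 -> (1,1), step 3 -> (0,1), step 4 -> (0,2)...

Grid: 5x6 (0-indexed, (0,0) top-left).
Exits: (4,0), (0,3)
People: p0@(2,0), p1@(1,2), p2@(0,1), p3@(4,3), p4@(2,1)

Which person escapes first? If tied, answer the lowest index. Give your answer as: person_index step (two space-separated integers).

Answer: 0 2

Derivation:
Step 1: p0:(2,0)->(3,0) | p1:(1,2)->(0,2) | p2:(0,1)->(0,2) | p3:(4,3)->(4,2) | p4:(2,1)->(3,1)
Step 2: p0:(3,0)->(4,0)->EXIT | p1:(0,2)->(0,3)->EXIT | p2:(0,2)->(0,3)->EXIT | p3:(4,2)->(4,1) | p4:(3,1)->(4,1)
Step 3: p0:escaped | p1:escaped | p2:escaped | p3:(4,1)->(4,0)->EXIT | p4:(4,1)->(4,0)->EXIT
Exit steps: [2, 2, 2, 3, 3]
First to escape: p0 at step 2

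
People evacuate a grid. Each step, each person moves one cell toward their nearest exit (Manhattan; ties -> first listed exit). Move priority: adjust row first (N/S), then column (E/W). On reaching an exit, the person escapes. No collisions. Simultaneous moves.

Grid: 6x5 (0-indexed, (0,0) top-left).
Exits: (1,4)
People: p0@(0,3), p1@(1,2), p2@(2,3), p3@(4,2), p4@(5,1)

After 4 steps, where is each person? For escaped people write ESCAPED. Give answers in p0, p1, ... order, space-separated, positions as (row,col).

Step 1: p0:(0,3)->(1,3) | p1:(1,2)->(1,3) | p2:(2,3)->(1,3) | p3:(4,2)->(3,2) | p4:(5,1)->(4,1)
Step 2: p0:(1,3)->(1,4)->EXIT | p1:(1,3)->(1,4)->EXIT | p2:(1,3)->(1,4)->EXIT | p3:(3,2)->(2,2) | p4:(4,1)->(3,1)
Step 3: p0:escaped | p1:escaped | p2:escaped | p3:(2,2)->(1,2) | p4:(3,1)->(2,1)
Step 4: p0:escaped | p1:escaped | p2:escaped | p3:(1,2)->(1,3) | p4:(2,1)->(1,1)

ESCAPED ESCAPED ESCAPED (1,3) (1,1)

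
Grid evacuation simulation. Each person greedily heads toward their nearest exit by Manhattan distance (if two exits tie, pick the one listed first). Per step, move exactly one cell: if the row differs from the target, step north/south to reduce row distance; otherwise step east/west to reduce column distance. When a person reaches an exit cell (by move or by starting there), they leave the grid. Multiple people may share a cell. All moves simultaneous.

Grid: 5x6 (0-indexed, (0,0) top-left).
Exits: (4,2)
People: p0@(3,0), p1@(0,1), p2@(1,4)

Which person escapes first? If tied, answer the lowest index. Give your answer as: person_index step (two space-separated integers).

Step 1: p0:(3,0)->(4,0) | p1:(0,1)->(1,1) | p2:(1,4)->(2,4)
Step 2: p0:(4,0)->(4,1) | p1:(1,1)->(2,1) | p2:(2,4)->(3,4)
Step 3: p0:(4,1)->(4,2)->EXIT | p1:(2,1)->(3,1) | p2:(3,4)->(4,4)
Step 4: p0:escaped | p1:(3,1)->(4,1) | p2:(4,4)->(4,3)
Step 5: p0:escaped | p1:(4,1)->(4,2)->EXIT | p2:(4,3)->(4,2)->EXIT
Exit steps: [3, 5, 5]
First to escape: p0 at step 3

Answer: 0 3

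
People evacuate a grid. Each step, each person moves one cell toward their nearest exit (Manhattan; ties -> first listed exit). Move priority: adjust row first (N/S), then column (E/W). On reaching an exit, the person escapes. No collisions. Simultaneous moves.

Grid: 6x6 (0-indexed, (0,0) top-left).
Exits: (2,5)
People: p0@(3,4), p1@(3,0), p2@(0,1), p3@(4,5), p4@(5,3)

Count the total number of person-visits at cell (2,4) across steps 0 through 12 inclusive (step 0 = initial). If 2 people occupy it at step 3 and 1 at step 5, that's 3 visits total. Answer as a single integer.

Step 0: p0@(3,4) p1@(3,0) p2@(0,1) p3@(4,5) p4@(5,3) -> at (2,4): 0 [-], cum=0
Step 1: p0@(2,4) p1@(2,0) p2@(1,1) p3@(3,5) p4@(4,3) -> at (2,4): 1 [p0], cum=1
Step 2: p0@ESC p1@(2,1) p2@(2,1) p3@ESC p4@(3,3) -> at (2,4): 0 [-], cum=1
Step 3: p0@ESC p1@(2,2) p2@(2,2) p3@ESC p4@(2,3) -> at (2,4): 0 [-], cum=1
Step 4: p0@ESC p1@(2,3) p2@(2,3) p3@ESC p4@(2,4) -> at (2,4): 1 [p4], cum=2
Step 5: p0@ESC p1@(2,4) p2@(2,4) p3@ESC p4@ESC -> at (2,4): 2 [p1,p2], cum=4
Step 6: p0@ESC p1@ESC p2@ESC p3@ESC p4@ESC -> at (2,4): 0 [-], cum=4
Total visits = 4

Answer: 4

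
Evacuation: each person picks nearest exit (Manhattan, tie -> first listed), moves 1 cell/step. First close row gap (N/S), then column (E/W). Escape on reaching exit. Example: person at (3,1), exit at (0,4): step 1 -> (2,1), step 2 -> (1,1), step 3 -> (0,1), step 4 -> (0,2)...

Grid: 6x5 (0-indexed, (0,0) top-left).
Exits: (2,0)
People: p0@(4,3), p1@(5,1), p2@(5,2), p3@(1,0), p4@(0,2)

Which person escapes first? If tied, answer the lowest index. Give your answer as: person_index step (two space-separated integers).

Step 1: p0:(4,3)->(3,3) | p1:(5,1)->(4,1) | p2:(5,2)->(4,2) | p3:(1,0)->(2,0)->EXIT | p4:(0,2)->(1,2)
Step 2: p0:(3,3)->(2,3) | p1:(4,1)->(3,1) | p2:(4,2)->(3,2) | p3:escaped | p4:(1,2)->(2,2)
Step 3: p0:(2,3)->(2,2) | p1:(3,1)->(2,1) | p2:(3,2)->(2,2) | p3:escaped | p4:(2,2)->(2,1)
Step 4: p0:(2,2)->(2,1) | p1:(2,1)->(2,0)->EXIT | p2:(2,2)->(2,1) | p3:escaped | p4:(2,1)->(2,0)->EXIT
Step 5: p0:(2,1)->(2,0)->EXIT | p1:escaped | p2:(2,1)->(2,0)->EXIT | p3:escaped | p4:escaped
Exit steps: [5, 4, 5, 1, 4]
First to escape: p3 at step 1

Answer: 3 1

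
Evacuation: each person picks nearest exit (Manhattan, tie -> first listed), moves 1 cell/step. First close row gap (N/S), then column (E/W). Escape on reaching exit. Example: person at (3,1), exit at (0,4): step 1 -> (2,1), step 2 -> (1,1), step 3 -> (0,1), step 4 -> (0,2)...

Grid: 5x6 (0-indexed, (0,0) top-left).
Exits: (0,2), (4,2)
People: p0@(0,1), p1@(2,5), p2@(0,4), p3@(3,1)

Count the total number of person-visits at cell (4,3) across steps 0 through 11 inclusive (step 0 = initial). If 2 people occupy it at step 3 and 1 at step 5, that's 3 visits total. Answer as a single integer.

Step 0: p0@(0,1) p1@(2,5) p2@(0,4) p3@(3,1) -> at (4,3): 0 [-], cum=0
Step 1: p0@ESC p1@(1,5) p2@(0,3) p3@(4,1) -> at (4,3): 0 [-], cum=0
Step 2: p0@ESC p1@(0,5) p2@ESC p3@ESC -> at (4,3): 0 [-], cum=0
Step 3: p0@ESC p1@(0,4) p2@ESC p3@ESC -> at (4,3): 0 [-], cum=0
Step 4: p0@ESC p1@(0,3) p2@ESC p3@ESC -> at (4,3): 0 [-], cum=0
Step 5: p0@ESC p1@ESC p2@ESC p3@ESC -> at (4,3): 0 [-], cum=0
Total visits = 0

Answer: 0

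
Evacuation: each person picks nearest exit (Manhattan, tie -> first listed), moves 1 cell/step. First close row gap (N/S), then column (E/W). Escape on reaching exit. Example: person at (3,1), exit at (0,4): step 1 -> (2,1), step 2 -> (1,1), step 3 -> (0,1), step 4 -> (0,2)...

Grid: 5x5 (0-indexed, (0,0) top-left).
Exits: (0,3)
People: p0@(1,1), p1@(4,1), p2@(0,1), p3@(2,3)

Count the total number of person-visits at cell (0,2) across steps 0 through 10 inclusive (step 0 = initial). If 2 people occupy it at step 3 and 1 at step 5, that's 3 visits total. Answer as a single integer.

Answer: 3

Derivation:
Step 0: p0@(1,1) p1@(4,1) p2@(0,1) p3@(2,3) -> at (0,2): 0 [-], cum=0
Step 1: p0@(0,1) p1@(3,1) p2@(0,2) p3@(1,3) -> at (0,2): 1 [p2], cum=1
Step 2: p0@(0,2) p1@(2,1) p2@ESC p3@ESC -> at (0,2): 1 [p0], cum=2
Step 3: p0@ESC p1@(1,1) p2@ESC p3@ESC -> at (0,2): 0 [-], cum=2
Step 4: p0@ESC p1@(0,1) p2@ESC p3@ESC -> at (0,2): 0 [-], cum=2
Step 5: p0@ESC p1@(0,2) p2@ESC p3@ESC -> at (0,2): 1 [p1], cum=3
Step 6: p0@ESC p1@ESC p2@ESC p3@ESC -> at (0,2): 0 [-], cum=3
Total visits = 3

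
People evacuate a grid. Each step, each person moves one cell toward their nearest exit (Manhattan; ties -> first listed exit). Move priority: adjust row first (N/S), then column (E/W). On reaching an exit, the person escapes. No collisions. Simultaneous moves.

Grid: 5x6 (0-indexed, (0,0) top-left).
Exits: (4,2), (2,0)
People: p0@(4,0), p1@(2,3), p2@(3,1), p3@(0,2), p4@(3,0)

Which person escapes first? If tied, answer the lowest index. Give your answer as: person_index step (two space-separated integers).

Answer: 4 1

Derivation:
Step 1: p0:(4,0)->(4,1) | p1:(2,3)->(3,3) | p2:(3,1)->(4,1) | p3:(0,2)->(1,2) | p4:(3,0)->(2,0)->EXIT
Step 2: p0:(4,1)->(4,2)->EXIT | p1:(3,3)->(4,3) | p2:(4,1)->(4,2)->EXIT | p3:(1,2)->(2,2) | p4:escaped
Step 3: p0:escaped | p1:(4,3)->(4,2)->EXIT | p2:escaped | p3:(2,2)->(3,2) | p4:escaped
Step 4: p0:escaped | p1:escaped | p2:escaped | p3:(3,2)->(4,2)->EXIT | p4:escaped
Exit steps: [2, 3, 2, 4, 1]
First to escape: p4 at step 1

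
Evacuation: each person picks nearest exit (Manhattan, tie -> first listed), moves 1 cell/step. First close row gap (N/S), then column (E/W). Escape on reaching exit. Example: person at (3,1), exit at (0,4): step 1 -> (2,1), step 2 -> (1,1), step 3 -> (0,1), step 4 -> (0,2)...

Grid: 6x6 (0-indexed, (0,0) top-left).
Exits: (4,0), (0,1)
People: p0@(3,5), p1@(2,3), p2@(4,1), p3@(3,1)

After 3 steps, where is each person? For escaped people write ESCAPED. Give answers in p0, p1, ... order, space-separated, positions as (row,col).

Step 1: p0:(3,5)->(4,5) | p1:(2,3)->(1,3) | p2:(4,1)->(4,0)->EXIT | p3:(3,1)->(4,1)
Step 2: p0:(4,5)->(4,4) | p1:(1,3)->(0,3) | p2:escaped | p3:(4,1)->(4,0)->EXIT
Step 3: p0:(4,4)->(4,3) | p1:(0,3)->(0,2) | p2:escaped | p3:escaped

(4,3) (0,2) ESCAPED ESCAPED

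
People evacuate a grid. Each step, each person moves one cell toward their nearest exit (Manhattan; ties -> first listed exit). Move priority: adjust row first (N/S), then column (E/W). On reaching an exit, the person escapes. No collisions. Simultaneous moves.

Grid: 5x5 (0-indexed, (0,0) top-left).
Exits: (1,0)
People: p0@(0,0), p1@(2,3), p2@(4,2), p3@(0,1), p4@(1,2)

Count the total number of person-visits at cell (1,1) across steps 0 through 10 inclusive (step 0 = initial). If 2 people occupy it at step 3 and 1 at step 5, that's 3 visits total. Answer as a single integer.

Step 0: p0@(0,0) p1@(2,3) p2@(4,2) p3@(0,1) p4@(1,2) -> at (1,1): 0 [-], cum=0
Step 1: p0@ESC p1@(1,3) p2@(3,2) p3@(1,1) p4@(1,1) -> at (1,1): 2 [p3,p4], cum=2
Step 2: p0@ESC p1@(1,2) p2@(2,2) p3@ESC p4@ESC -> at (1,1): 0 [-], cum=2
Step 3: p0@ESC p1@(1,1) p2@(1,2) p3@ESC p4@ESC -> at (1,1): 1 [p1], cum=3
Step 4: p0@ESC p1@ESC p2@(1,1) p3@ESC p4@ESC -> at (1,1): 1 [p2], cum=4
Step 5: p0@ESC p1@ESC p2@ESC p3@ESC p4@ESC -> at (1,1): 0 [-], cum=4
Total visits = 4

Answer: 4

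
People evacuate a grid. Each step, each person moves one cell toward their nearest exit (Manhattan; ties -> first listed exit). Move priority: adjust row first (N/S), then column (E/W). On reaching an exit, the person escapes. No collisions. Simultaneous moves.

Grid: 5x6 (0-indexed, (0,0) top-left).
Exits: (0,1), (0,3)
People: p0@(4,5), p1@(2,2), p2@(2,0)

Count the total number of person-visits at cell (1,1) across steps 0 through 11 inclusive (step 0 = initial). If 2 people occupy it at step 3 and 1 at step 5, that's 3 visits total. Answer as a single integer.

Answer: 0

Derivation:
Step 0: p0@(4,5) p1@(2,2) p2@(2,0) -> at (1,1): 0 [-], cum=0
Step 1: p0@(3,5) p1@(1,2) p2@(1,0) -> at (1,1): 0 [-], cum=0
Step 2: p0@(2,5) p1@(0,2) p2@(0,0) -> at (1,1): 0 [-], cum=0
Step 3: p0@(1,5) p1@ESC p2@ESC -> at (1,1): 0 [-], cum=0
Step 4: p0@(0,5) p1@ESC p2@ESC -> at (1,1): 0 [-], cum=0
Step 5: p0@(0,4) p1@ESC p2@ESC -> at (1,1): 0 [-], cum=0
Step 6: p0@ESC p1@ESC p2@ESC -> at (1,1): 0 [-], cum=0
Total visits = 0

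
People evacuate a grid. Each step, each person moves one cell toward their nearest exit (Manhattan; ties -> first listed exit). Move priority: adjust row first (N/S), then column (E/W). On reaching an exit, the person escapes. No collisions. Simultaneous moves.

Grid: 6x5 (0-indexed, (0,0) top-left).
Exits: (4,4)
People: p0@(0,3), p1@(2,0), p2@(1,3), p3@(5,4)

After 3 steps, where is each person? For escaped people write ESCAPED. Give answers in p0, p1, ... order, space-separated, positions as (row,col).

Step 1: p0:(0,3)->(1,3) | p1:(2,0)->(3,0) | p2:(1,3)->(2,3) | p3:(5,4)->(4,4)->EXIT
Step 2: p0:(1,3)->(2,3) | p1:(3,0)->(4,0) | p2:(2,3)->(3,3) | p3:escaped
Step 3: p0:(2,3)->(3,3) | p1:(4,0)->(4,1) | p2:(3,3)->(4,3) | p3:escaped

(3,3) (4,1) (4,3) ESCAPED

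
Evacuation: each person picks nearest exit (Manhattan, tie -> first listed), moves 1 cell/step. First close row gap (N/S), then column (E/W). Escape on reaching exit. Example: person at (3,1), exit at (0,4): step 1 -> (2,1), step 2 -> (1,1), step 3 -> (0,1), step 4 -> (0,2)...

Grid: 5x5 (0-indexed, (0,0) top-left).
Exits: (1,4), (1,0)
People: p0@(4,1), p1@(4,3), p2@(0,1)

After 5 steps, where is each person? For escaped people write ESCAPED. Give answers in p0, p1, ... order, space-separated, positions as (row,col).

Step 1: p0:(4,1)->(3,1) | p1:(4,3)->(3,3) | p2:(0,1)->(1,1)
Step 2: p0:(3,1)->(2,1) | p1:(3,3)->(2,3) | p2:(1,1)->(1,0)->EXIT
Step 3: p0:(2,1)->(1,1) | p1:(2,3)->(1,3) | p2:escaped
Step 4: p0:(1,1)->(1,0)->EXIT | p1:(1,3)->(1,4)->EXIT | p2:escaped

ESCAPED ESCAPED ESCAPED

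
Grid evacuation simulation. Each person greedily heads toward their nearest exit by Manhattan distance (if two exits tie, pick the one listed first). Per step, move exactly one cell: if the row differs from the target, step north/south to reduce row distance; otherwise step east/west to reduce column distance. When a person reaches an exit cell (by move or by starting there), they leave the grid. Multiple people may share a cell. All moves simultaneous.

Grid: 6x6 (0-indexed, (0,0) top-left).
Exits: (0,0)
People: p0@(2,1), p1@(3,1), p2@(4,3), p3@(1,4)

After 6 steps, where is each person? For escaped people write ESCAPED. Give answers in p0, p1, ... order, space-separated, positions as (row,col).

Step 1: p0:(2,1)->(1,1) | p1:(3,1)->(2,1) | p2:(4,3)->(3,3) | p3:(1,4)->(0,4)
Step 2: p0:(1,1)->(0,1) | p1:(2,1)->(1,1) | p2:(3,3)->(2,3) | p3:(0,4)->(0,3)
Step 3: p0:(0,1)->(0,0)->EXIT | p1:(1,1)->(0,1) | p2:(2,3)->(1,3) | p3:(0,3)->(0,2)
Step 4: p0:escaped | p1:(0,1)->(0,0)->EXIT | p2:(1,3)->(0,3) | p3:(0,2)->(0,1)
Step 5: p0:escaped | p1:escaped | p2:(0,3)->(0,2) | p3:(0,1)->(0,0)->EXIT
Step 6: p0:escaped | p1:escaped | p2:(0,2)->(0,1) | p3:escaped

ESCAPED ESCAPED (0,1) ESCAPED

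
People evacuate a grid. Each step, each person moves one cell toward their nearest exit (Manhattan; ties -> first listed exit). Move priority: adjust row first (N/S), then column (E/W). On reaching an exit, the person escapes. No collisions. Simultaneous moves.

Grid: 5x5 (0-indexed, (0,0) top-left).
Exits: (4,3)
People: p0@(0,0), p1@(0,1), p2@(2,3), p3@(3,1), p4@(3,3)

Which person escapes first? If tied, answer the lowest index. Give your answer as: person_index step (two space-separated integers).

Step 1: p0:(0,0)->(1,0) | p1:(0,1)->(1,1) | p2:(2,3)->(3,3) | p3:(3,1)->(4,1) | p4:(3,3)->(4,3)->EXIT
Step 2: p0:(1,0)->(2,0) | p1:(1,1)->(2,1) | p2:(3,3)->(4,3)->EXIT | p3:(4,1)->(4,2) | p4:escaped
Step 3: p0:(2,0)->(3,0) | p1:(2,1)->(3,1) | p2:escaped | p3:(4,2)->(4,3)->EXIT | p4:escaped
Step 4: p0:(3,0)->(4,0) | p1:(3,1)->(4,1) | p2:escaped | p3:escaped | p4:escaped
Step 5: p0:(4,0)->(4,1) | p1:(4,1)->(4,2) | p2:escaped | p3:escaped | p4:escaped
Step 6: p0:(4,1)->(4,2) | p1:(4,2)->(4,3)->EXIT | p2:escaped | p3:escaped | p4:escaped
Step 7: p0:(4,2)->(4,3)->EXIT | p1:escaped | p2:escaped | p3:escaped | p4:escaped
Exit steps: [7, 6, 2, 3, 1]
First to escape: p4 at step 1

Answer: 4 1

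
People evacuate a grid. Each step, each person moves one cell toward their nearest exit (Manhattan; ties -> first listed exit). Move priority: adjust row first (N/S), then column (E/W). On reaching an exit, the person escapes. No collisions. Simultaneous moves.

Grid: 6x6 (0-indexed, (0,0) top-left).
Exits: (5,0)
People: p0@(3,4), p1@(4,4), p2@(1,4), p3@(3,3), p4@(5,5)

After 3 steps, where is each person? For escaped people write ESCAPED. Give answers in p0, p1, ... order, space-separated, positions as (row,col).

Step 1: p0:(3,4)->(4,4) | p1:(4,4)->(5,4) | p2:(1,4)->(2,4) | p3:(3,3)->(4,3) | p4:(5,5)->(5,4)
Step 2: p0:(4,4)->(5,4) | p1:(5,4)->(5,3) | p2:(2,4)->(3,4) | p3:(4,3)->(5,3) | p4:(5,4)->(5,3)
Step 3: p0:(5,4)->(5,3) | p1:(5,3)->(5,2) | p2:(3,4)->(4,4) | p3:(5,3)->(5,2) | p4:(5,3)->(5,2)

(5,3) (5,2) (4,4) (5,2) (5,2)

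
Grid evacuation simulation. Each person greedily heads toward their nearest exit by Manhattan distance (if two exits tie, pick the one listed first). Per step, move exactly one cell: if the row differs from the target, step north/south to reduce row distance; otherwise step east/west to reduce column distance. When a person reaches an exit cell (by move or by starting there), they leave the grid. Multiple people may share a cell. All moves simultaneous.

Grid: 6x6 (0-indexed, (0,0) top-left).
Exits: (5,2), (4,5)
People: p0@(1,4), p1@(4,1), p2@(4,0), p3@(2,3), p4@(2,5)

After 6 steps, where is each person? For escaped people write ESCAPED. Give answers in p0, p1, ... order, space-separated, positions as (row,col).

Step 1: p0:(1,4)->(2,4) | p1:(4,1)->(5,1) | p2:(4,0)->(5,0) | p3:(2,3)->(3,3) | p4:(2,5)->(3,5)
Step 2: p0:(2,4)->(3,4) | p1:(5,1)->(5,2)->EXIT | p2:(5,0)->(5,1) | p3:(3,3)->(4,3) | p4:(3,5)->(4,5)->EXIT
Step 3: p0:(3,4)->(4,4) | p1:escaped | p2:(5,1)->(5,2)->EXIT | p3:(4,3)->(5,3) | p4:escaped
Step 4: p0:(4,4)->(4,5)->EXIT | p1:escaped | p2:escaped | p3:(5,3)->(5,2)->EXIT | p4:escaped

ESCAPED ESCAPED ESCAPED ESCAPED ESCAPED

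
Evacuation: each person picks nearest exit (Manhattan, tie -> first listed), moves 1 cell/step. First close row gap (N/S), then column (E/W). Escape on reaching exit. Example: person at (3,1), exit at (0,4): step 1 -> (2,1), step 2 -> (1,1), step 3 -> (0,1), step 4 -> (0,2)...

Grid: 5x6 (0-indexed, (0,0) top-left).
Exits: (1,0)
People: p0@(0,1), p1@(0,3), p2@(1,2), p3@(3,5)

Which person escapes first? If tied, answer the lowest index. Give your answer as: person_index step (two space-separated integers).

Step 1: p0:(0,1)->(1,1) | p1:(0,3)->(1,3) | p2:(1,2)->(1,1) | p3:(3,5)->(2,5)
Step 2: p0:(1,1)->(1,0)->EXIT | p1:(1,3)->(1,2) | p2:(1,1)->(1,0)->EXIT | p3:(2,5)->(1,5)
Step 3: p0:escaped | p1:(1,2)->(1,1) | p2:escaped | p3:(1,5)->(1,4)
Step 4: p0:escaped | p1:(1,1)->(1,0)->EXIT | p2:escaped | p3:(1,4)->(1,3)
Step 5: p0:escaped | p1:escaped | p2:escaped | p3:(1,3)->(1,2)
Step 6: p0:escaped | p1:escaped | p2:escaped | p3:(1,2)->(1,1)
Step 7: p0:escaped | p1:escaped | p2:escaped | p3:(1,1)->(1,0)->EXIT
Exit steps: [2, 4, 2, 7]
First to escape: p0 at step 2

Answer: 0 2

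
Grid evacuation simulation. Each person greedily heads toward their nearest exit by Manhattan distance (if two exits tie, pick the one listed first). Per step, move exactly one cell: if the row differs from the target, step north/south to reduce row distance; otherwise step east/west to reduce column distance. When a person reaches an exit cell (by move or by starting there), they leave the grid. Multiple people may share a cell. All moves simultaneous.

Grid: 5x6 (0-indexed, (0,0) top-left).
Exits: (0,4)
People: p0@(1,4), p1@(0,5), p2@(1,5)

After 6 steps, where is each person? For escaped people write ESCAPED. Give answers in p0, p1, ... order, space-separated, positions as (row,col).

Step 1: p0:(1,4)->(0,4)->EXIT | p1:(0,5)->(0,4)->EXIT | p2:(1,5)->(0,5)
Step 2: p0:escaped | p1:escaped | p2:(0,5)->(0,4)->EXIT

ESCAPED ESCAPED ESCAPED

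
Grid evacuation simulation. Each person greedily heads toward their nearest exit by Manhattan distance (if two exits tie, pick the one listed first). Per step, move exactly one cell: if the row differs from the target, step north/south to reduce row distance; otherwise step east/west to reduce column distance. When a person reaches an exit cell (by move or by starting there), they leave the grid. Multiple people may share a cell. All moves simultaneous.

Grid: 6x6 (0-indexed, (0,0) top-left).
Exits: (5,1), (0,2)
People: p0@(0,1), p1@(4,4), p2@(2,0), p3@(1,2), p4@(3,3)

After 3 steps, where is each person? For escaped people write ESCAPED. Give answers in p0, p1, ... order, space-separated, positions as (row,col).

Step 1: p0:(0,1)->(0,2)->EXIT | p1:(4,4)->(5,4) | p2:(2,0)->(3,0) | p3:(1,2)->(0,2)->EXIT | p4:(3,3)->(4,3)
Step 2: p0:escaped | p1:(5,4)->(5,3) | p2:(3,0)->(4,0) | p3:escaped | p4:(4,3)->(5,3)
Step 3: p0:escaped | p1:(5,3)->(5,2) | p2:(4,0)->(5,0) | p3:escaped | p4:(5,3)->(5,2)

ESCAPED (5,2) (5,0) ESCAPED (5,2)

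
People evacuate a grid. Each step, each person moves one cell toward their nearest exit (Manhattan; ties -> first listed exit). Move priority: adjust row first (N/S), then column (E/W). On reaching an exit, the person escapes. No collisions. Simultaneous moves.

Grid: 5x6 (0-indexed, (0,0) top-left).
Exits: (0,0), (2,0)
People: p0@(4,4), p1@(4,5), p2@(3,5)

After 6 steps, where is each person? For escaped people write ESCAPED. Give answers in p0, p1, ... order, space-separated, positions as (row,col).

Step 1: p0:(4,4)->(3,4) | p1:(4,5)->(3,5) | p2:(3,5)->(2,5)
Step 2: p0:(3,4)->(2,4) | p1:(3,5)->(2,5) | p2:(2,5)->(2,4)
Step 3: p0:(2,4)->(2,3) | p1:(2,5)->(2,4) | p2:(2,4)->(2,3)
Step 4: p0:(2,3)->(2,2) | p1:(2,4)->(2,3) | p2:(2,3)->(2,2)
Step 5: p0:(2,2)->(2,1) | p1:(2,3)->(2,2) | p2:(2,2)->(2,1)
Step 6: p0:(2,1)->(2,0)->EXIT | p1:(2,2)->(2,1) | p2:(2,1)->(2,0)->EXIT

ESCAPED (2,1) ESCAPED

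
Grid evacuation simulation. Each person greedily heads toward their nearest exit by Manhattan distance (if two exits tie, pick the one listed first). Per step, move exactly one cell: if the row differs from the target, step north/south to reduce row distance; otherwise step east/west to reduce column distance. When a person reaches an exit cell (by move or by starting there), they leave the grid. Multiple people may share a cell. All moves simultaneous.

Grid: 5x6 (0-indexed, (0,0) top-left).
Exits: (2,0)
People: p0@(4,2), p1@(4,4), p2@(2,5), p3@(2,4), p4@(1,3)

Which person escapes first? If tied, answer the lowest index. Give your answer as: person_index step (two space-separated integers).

Answer: 0 4

Derivation:
Step 1: p0:(4,2)->(3,2) | p1:(4,4)->(3,4) | p2:(2,5)->(2,4) | p3:(2,4)->(2,3) | p4:(1,3)->(2,3)
Step 2: p0:(3,2)->(2,2) | p1:(3,4)->(2,4) | p2:(2,4)->(2,3) | p3:(2,3)->(2,2) | p4:(2,3)->(2,2)
Step 3: p0:(2,2)->(2,1) | p1:(2,4)->(2,3) | p2:(2,3)->(2,2) | p3:(2,2)->(2,1) | p4:(2,2)->(2,1)
Step 4: p0:(2,1)->(2,0)->EXIT | p1:(2,3)->(2,2) | p2:(2,2)->(2,1) | p3:(2,1)->(2,0)->EXIT | p4:(2,1)->(2,0)->EXIT
Step 5: p0:escaped | p1:(2,2)->(2,1) | p2:(2,1)->(2,0)->EXIT | p3:escaped | p4:escaped
Step 6: p0:escaped | p1:(2,1)->(2,0)->EXIT | p2:escaped | p3:escaped | p4:escaped
Exit steps: [4, 6, 5, 4, 4]
First to escape: p0 at step 4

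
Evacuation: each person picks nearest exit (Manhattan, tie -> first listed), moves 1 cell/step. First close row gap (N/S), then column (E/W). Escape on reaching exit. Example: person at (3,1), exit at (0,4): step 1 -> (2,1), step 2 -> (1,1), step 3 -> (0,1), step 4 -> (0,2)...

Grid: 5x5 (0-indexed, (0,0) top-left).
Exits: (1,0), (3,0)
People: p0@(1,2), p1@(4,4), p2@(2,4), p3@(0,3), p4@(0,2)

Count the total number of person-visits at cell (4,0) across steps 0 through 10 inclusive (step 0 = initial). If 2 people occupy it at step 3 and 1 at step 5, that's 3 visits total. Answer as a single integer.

Answer: 0

Derivation:
Step 0: p0@(1,2) p1@(4,4) p2@(2,4) p3@(0,3) p4@(0,2) -> at (4,0): 0 [-], cum=0
Step 1: p0@(1,1) p1@(3,4) p2@(1,4) p3@(1,3) p4@(1,2) -> at (4,0): 0 [-], cum=0
Step 2: p0@ESC p1@(3,3) p2@(1,3) p3@(1,2) p4@(1,1) -> at (4,0): 0 [-], cum=0
Step 3: p0@ESC p1@(3,2) p2@(1,2) p3@(1,1) p4@ESC -> at (4,0): 0 [-], cum=0
Step 4: p0@ESC p1@(3,1) p2@(1,1) p3@ESC p4@ESC -> at (4,0): 0 [-], cum=0
Step 5: p0@ESC p1@ESC p2@ESC p3@ESC p4@ESC -> at (4,0): 0 [-], cum=0
Total visits = 0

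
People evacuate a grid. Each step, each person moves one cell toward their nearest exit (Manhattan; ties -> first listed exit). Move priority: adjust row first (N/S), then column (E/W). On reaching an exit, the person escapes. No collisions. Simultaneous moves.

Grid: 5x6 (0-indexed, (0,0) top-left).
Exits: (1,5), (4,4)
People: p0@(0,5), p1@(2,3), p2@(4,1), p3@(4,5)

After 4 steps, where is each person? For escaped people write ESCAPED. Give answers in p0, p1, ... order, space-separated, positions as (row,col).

Step 1: p0:(0,5)->(1,5)->EXIT | p1:(2,3)->(1,3) | p2:(4,1)->(4,2) | p3:(4,5)->(4,4)->EXIT
Step 2: p0:escaped | p1:(1,3)->(1,4) | p2:(4,2)->(4,3) | p3:escaped
Step 3: p0:escaped | p1:(1,4)->(1,5)->EXIT | p2:(4,3)->(4,4)->EXIT | p3:escaped

ESCAPED ESCAPED ESCAPED ESCAPED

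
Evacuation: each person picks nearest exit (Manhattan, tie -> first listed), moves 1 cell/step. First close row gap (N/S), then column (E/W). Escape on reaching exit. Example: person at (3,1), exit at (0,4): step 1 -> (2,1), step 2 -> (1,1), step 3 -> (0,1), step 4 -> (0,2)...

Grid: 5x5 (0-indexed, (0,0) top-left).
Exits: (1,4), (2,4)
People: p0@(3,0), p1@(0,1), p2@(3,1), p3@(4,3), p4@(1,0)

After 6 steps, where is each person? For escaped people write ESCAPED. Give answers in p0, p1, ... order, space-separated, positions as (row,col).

Step 1: p0:(3,0)->(2,0) | p1:(0,1)->(1,1) | p2:(3,1)->(2,1) | p3:(4,3)->(3,3) | p4:(1,0)->(1,1)
Step 2: p0:(2,0)->(2,1) | p1:(1,1)->(1,2) | p2:(2,1)->(2,2) | p3:(3,3)->(2,3) | p4:(1,1)->(1,2)
Step 3: p0:(2,1)->(2,2) | p1:(1,2)->(1,3) | p2:(2,2)->(2,3) | p3:(2,3)->(2,4)->EXIT | p4:(1,2)->(1,3)
Step 4: p0:(2,2)->(2,3) | p1:(1,3)->(1,4)->EXIT | p2:(2,3)->(2,4)->EXIT | p3:escaped | p4:(1,3)->(1,4)->EXIT
Step 5: p0:(2,3)->(2,4)->EXIT | p1:escaped | p2:escaped | p3:escaped | p4:escaped

ESCAPED ESCAPED ESCAPED ESCAPED ESCAPED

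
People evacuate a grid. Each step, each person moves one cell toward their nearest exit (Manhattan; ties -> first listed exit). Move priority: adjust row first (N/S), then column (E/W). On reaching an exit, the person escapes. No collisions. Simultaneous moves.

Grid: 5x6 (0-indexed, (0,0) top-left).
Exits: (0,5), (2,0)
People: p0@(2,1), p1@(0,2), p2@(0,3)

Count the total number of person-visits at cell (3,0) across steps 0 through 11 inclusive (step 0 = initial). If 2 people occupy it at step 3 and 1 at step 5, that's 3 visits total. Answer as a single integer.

Step 0: p0@(2,1) p1@(0,2) p2@(0,3) -> at (3,0): 0 [-], cum=0
Step 1: p0@ESC p1@(0,3) p2@(0,4) -> at (3,0): 0 [-], cum=0
Step 2: p0@ESC p1@(0,4) p2@ESC -> at (3,0): 0 [-], cum=0
Step 3: p0@ESC p1@ESC p2@ESC -> at (3,0): 0 [-], cum=0
Total visits = 0

Answer: 0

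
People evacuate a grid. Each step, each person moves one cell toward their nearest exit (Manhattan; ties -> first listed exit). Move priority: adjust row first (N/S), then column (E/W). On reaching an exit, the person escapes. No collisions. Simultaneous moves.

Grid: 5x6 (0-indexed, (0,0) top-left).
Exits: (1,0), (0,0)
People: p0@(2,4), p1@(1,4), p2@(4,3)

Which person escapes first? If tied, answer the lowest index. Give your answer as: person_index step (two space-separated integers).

Answer: 1 4

Derivation:
Step 1: p0:(2,4)->(1,4) | p1:(1,4)->(1,3) | p2:(4,3)->(3,3)
Step 2: p0:(1,4)->(1,3) | p1:(1,3)->(1,2) | p2:(3,3)->(2,3)
Step 3: p0:(1,3)->(1,2) | p1:(1,2)->(1,1) | p2:(2,3)->(1,3)
Step 4: p0:(1,2)->(1,1) | p1:(1,1)->(1,0)->EXIT | p2:(1,3)->(1,2)
Step 5: p0:(1,1)->(1,0)->EXIT | p1:escaped | p2:(1,2)->(1,1)
Step 6: p0:escaped | p1:escaped | p2:(1,1)->(1,0)->EXIT
Exit steps: [5, 4, 6]
First to escape: p1 at step 4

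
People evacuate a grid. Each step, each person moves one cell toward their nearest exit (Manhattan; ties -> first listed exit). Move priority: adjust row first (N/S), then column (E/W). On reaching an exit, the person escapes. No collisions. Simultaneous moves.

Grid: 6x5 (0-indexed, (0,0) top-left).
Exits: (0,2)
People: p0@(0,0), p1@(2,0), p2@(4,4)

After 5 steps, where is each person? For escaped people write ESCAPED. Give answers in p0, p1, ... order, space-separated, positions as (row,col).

Step 1: p0:(0,0)->(0,1) | p1:(2,0)->(1,0) | p2:(4,4)->(3,4)
Step 2: p0:(0,1)->(0,2)->EXIT | p1:(1,0)->(0,0) | p2:(3,4)->(2,4)
Step 3: p0:escaped | p1:(0,0)->(0,1) | p2:(2,4)->(1,4)
Step 4: p0:escaped | p1:(0,1)->(0,2)->EXIT | p2:(1,4)->(0,4)
Step 5: p0:escaped | p1:escaped | p2:(0,4)->(0,3)

ESCAPED ESCAPED (0,3)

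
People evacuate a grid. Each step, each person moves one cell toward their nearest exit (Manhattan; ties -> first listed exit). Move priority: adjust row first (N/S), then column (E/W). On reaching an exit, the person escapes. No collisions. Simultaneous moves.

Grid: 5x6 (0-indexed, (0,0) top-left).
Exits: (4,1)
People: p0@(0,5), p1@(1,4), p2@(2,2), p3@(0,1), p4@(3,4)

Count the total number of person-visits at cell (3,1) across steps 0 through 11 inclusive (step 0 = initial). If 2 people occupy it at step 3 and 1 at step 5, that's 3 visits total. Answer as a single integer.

Step 0: p0@(0,5) p1@(1,4) p2@(2,2) p3@(0,1) p4@(3,4) -> at (3,1): 0 [-], cum=0
Step 1: p0@(1,5) p1@(2,4) p2@(3,2) p3@(1,1) p4@(4,4) -> at (3,1): 0 [-], cum=0
Step 2: p0@(2,5) p1@(3,4) p2@(4,2) p3@(2,1) p4@(4,3) -> at (3,1): 0 [-], cum=0
Step 3: p0@(3,5) p1@(4,4) p2@ESC p3@(3,1) p4@(4,2) -> at (3,1): 1 [p3], cum=1
Step 4: p0@(4,5) p1@(4,3) p2@ESC p3@ESC p4@ESC -> at (3,1): 0 [-], cum=1
Step 5: p0@(4,4) p1@(4,2) p2@ESC p3@ESC p4@ESC -> at (3,1): 0 [-], cum=1
Step 6: p0@(4,3) p1@ESC p2@ESC p3@ESC p4@ESC -> at (3,1): 0 [-], cum=1
Step 7: p0@(4,2) p1@ESC p2@ESC p3@ESC p4@ESC -> at (3,1): 0 [-], cum=1
Step 8: p0@ESC p1@ESC p2@ESC p3@ESC p4@ESC -> at (3,1): 0 [-], cum=1
Total visits = 1

Answer: 1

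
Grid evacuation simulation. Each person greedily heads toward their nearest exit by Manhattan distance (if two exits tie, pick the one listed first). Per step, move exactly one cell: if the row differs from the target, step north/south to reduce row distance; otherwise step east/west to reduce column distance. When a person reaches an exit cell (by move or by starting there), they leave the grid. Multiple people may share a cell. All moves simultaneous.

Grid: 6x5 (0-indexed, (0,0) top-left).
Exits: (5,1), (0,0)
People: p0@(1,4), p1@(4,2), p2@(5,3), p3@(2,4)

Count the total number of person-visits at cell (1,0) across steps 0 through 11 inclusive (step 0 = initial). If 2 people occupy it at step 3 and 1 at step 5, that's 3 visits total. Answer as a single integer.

Answer: 0

Derivation:
Step 0: p0@(1,4) p1@(4,2) p2@(5,3) p3@(2,4) -> at (1,0): 0 [-], cum=0
Step 1: p0@(0,4) p1@(5,2) p2@(5,2) p3@(3,4) -> at (1,0): 0 [-], cum=0
Step 2: p0@(0,3) p1@ESC p2@ESC p3@(4,4) -> at (1,0): 0 [-], cum=0
Step 3: p0@(0,2) p1@ESC p2@ESC p3@(5,4) -> at (1,0): 0 [-], cum=0
Step 4: p0@(0,1) p1@ESC p2@ESC p3@(5,3) -> at (1,0): 0 [-], cum=0
Step 5: p0@ESC p1@ESC p2@ESC p3@(5,2) -> at (1,0): 0 [-], cum=0
Step 6: p0@ESC p1@ESC p2@ESC p3@ESC -> at (1,0): 0 [-], cum=0
Total visits = 0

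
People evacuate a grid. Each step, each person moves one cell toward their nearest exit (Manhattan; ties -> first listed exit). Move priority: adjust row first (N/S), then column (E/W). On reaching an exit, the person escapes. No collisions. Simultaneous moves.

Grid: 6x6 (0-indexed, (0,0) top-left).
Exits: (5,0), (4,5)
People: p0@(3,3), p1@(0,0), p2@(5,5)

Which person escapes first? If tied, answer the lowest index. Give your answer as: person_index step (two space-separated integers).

Answer: 2 1

Derivation:
Step 1: p0:(3,3)->(4,3) | p1:(0,0)->(1,0) | p2:(5,5)->(4,5)->EXIT
Step 2: p0:(4,3)->(4,4) | p1:(1,0)->(2,0) | p2:escaped
Step 3: p0:(4,4)->(4,5)->EXIT | p1:(2,0)->(3,0) | p2:escaped
Step 4: p0:escaped | p1:(3,0)->(4,0) | p2:escaped
Step 5: p0:escaped | p1:(4,0)->(5,0)->EXIT | p2:escaped
Exit steps: [3, 5, 1]
First to escape: p2 at step 1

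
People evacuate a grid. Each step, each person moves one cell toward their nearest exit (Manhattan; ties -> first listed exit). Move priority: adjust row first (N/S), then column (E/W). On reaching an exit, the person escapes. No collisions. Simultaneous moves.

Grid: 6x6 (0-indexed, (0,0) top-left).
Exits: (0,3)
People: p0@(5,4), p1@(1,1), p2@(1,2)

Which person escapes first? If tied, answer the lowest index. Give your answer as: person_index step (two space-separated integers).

Answer: 2 2

Derivation:
Step 1: p0:(5,4)->(4,4) | p1:(1,1)->(0,1) | p2:(1,2)->(0,2)
Step 2: p0:(4,4)->(3,4) | p1:(0,1)->(0,2) | p2:(0,2)->(0,3)->EXIT
Step 3: p0:(3,4)->(2,4) | p1:(0,2)->(0,3)->EXIT | p2:escaped
Step 4: p0:(2,4)->(1,4) | p1:escaped | p2:escaped
Step 5: p0:(1,4)->(0,4) | p1:escaped | p2:escaped
Step 6: p0:(0,4)->(0,3)->EXIT | p1:escaped | p2:escaped
Exit steps: [6, 3, 2]
First to escape: p2 at step 2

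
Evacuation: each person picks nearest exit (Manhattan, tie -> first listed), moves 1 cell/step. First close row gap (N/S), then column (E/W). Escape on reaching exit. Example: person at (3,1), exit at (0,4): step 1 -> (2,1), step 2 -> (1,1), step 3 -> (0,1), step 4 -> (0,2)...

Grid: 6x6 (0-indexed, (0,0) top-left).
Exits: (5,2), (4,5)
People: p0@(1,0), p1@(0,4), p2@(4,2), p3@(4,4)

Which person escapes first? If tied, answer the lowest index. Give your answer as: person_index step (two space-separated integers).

Answer: 2 1

Derivation:
Step 1: p0:(1,0)->(2,0) | p1:(0,4)->(1,4) | p2:(4,2)->(5,2)->EXIT | p3:(4,4)->(4,5)->EXIT
Step 2: p0:(2,0)->(3,0) | p1:(1,4)->(2,4) | p2:escaped | p3:escaped
Step 3: p0:(3,0)->(4,0) | p1:(2,4)->(3,4) | p2:escaped | p3:escaped
Step 4: p0:(4,0)->(5,0) | p1:(3,4)->(4,4) | p2:escaped | p3:escaped
Step 5: p0:(5,0)->(5,1) | p1:(4,4)->(4,5)->EXIT | p2:escaped | p3:escaped
Step 6: p0:(5,1)->(5,2)->EXIT | p1:escaped | p2:escaped | p3:escaped
Exit steps: [6, 5, 1, 1]
First to escape: p2 at step 1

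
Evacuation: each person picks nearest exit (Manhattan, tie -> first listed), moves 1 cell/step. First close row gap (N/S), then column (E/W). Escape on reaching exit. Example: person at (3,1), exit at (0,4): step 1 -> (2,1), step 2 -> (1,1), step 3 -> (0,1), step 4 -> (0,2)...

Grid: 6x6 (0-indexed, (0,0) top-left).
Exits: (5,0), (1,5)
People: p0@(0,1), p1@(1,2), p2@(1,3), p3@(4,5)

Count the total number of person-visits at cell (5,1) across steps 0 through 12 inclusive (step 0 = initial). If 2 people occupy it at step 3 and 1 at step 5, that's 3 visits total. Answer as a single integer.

Answer: 0

Derivation:
Step 0: p0@(0,1) p1@(1,2) p2@(1,3) p3@(4,5) -> at (5,1): 0 [-], cum=0
Step 1: p0@(1,1) p1@(1,3) p2@(1,4) p3@(3,5) -> at (5,1): 0 [-], cum=0
Step 2: p0@(1,2) p1@(1,4) p2@ESC p3@(2,5) -> at (5,1): 0 [-], cum=0
Step 3: p0@(1,3) p1@ESC p2@ESC p3@ESC -> at (5,1): 0 [-], cum=0
Step 4: p0@(1,4) p1@ESC p2@ESC p3@ESC -> at (5,1): 0 [-], cum=0
Step 5: p0@ESC p1@ESC p2@ESC p3@ESC -> at (5,1): 0 [-], cum=0
Total visits = 0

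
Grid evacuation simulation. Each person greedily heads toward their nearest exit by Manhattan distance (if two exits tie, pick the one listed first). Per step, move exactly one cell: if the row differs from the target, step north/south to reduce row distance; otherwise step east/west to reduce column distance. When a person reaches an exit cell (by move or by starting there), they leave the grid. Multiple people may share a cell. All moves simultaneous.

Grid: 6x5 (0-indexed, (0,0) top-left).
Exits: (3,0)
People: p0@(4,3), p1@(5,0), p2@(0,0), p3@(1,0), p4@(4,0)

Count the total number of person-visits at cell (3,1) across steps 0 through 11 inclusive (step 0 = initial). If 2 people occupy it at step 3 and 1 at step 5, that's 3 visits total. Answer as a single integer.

Step 0: p0@(4,3) p1@(5,0) p2@(0,0) p3@(1,0) p4@(4,0) -> at (3,1): 0 [-], cum=0
Step 1: p0@(3,3) p1@(4,0) p2@(1,0) p3@(2,0) p4@ESC -> at (3,1): 0 [-], cum=0
Step 2: p0@(3,2) p1@ESC p2@(2,0) p3@ESC p4@ESC -> at (3,1): 0 [-], cum=0
Step 3: p0@(3,1) p1@ESC p2@ESC p3@ESC p4@ESC -> at (3,1): 1 [p0], cum=1
Step 4: p0@ESC p1@ESC p2@ESC p3@ESC p4@ESC -> at (3,1): 0 [-], cum=1
Total visits = 1

Answer: 1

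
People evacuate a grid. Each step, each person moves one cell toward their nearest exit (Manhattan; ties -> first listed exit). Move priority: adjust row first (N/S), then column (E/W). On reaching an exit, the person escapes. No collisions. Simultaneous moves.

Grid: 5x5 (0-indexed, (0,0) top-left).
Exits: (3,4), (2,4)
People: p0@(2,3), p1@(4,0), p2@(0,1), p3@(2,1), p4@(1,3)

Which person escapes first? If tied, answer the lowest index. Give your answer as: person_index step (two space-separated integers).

Answer: 0 1

Derivation:
Step 1: p0:(2,3)->(2,4)->EXIT | p1:(4,0)->(3,0) | p2:(0,1)->(1,1) | p3:(2,1)->(2,2) | p4:(1,3)->(2,3)
Step 2: p0:escaped | p1:(3,0)->(3,1) | p2:(1,1)->(2,1) | p3:(2,2)->(2,3) | p4:(2,3)->(2,4)->EXIT
Step 3: p0:escaped | p1:(3,1)->(3,2) | p2:(2,1)->(2,2) | p3:(2,3)->(2,4)->EXIT | p4:escaped
Step 4: p0:escaped | p1:(3,2)->(3,3) | p2:(2,2)->(2,3) | p3:escaped | p4:escaped
Step 5: p0:escaped | p1:(3,3)->(3,4)->EXIT | p2:(2,3)->(2,4)->EXIT | p3:escaped | p4:escaped
Exit steps: [1, 5, 5, 3, 2]
First to escape: p0 at step 1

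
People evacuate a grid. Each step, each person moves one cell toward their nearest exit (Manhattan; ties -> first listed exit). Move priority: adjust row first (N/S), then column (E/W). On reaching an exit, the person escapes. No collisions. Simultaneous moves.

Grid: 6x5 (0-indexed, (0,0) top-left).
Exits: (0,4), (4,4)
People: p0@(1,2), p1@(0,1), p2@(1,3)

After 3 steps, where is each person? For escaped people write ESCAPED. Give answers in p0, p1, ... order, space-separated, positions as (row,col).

Step 1: p0:(1,2)->(0,2) | p1:(0,1)->(0,2) | p2:(1,3)->(0,3)
Step 2: p0:(0,2)->(0,3) | p1:(0,2)->(0,3) | p2:(0,3)->(0,4)->EXIT
Step 3: p0:(0,3)->(0,4)->EXIT | p1:(0,3)->(0,4)->EXIT | p2:escaped

ESCAPED ESCAPED ESCAPED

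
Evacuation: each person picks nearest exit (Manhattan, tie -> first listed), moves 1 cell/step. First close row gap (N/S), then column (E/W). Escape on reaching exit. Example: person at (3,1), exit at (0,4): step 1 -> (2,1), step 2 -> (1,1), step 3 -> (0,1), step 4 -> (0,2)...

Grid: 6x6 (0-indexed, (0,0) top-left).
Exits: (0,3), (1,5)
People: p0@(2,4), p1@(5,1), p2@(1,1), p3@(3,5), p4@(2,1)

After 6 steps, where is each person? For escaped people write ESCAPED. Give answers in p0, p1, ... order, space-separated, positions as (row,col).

Step 1: p0:(2,4)->(1,4) | p1:(5,1)->(4,1) | p2:(1,1)->(0,1) | p3:(3,5)->(2,5) | p4:(2,1)->(1,1)
Step 2: p0:(1,4)->(1,5)->EXIT | p1:(4,1)->(3,1) | p2:(0,1)->(0,2) | p3:(2,5)->(1,5)->EXIT | p4:(1,1)->(0,1)
Step 3: p0:escaped | p1:(3,1)->(2,1) | p2:(0,2)->(0,3)->EXIT | p3:escaped | p4:(0,1)->(0,2)
Step 4: p0:escaped | p1:(2,1)->(1,1) | p2:escaped | p3:escaped | p4:(0,2)->(0,3)->EXIT
Step 5: p0:escaped | p1:(1,1)->(0,1) | p2:escaped | p3:escaped | p4:escaped
Step 6: p0:escaped | p1:(0,1)->(0,2) | p2:escaped | p3:escaped | p4:escaped

ESCAPED (0,2) ESCAPED ESCAPED ESCAPED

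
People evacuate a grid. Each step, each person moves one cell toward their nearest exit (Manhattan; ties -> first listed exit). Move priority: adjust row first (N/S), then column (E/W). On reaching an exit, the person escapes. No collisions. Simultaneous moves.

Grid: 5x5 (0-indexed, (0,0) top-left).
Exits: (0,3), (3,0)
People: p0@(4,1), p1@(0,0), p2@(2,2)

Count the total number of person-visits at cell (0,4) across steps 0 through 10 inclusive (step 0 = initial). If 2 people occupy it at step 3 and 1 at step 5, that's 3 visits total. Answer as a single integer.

Answer: 0

Derivation:
Step 0: p0@(4,1) p1@(0,0) p2@(2,2) -> at (0,4): 0 [-], cum=0
Step 1: p0@(3,1) p1@(0,1) p2@(1,2) -> at (0,4): 0 [-], cum=0
Step 2: p0@ESC p1@(0,2) p2@(0,2) -> at (0,4): 0 [-], cum=0
Step 3: p0@ESC p1@ESC p2@ESC -> at (0,4): 0 [-], cum=0
Total visits = 0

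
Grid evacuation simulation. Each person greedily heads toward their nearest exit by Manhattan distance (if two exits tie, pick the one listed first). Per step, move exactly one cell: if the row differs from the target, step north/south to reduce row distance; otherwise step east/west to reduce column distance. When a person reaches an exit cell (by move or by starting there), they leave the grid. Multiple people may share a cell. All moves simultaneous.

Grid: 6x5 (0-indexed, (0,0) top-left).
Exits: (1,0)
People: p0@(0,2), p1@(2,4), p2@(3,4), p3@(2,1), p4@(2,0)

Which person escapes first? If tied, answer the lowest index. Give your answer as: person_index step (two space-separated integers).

Step 1: p0:(0,2)->(1,2) | p1:(2,4)->(1,4) | p2:(3,4)->(2,4) | p3:(2,1)->(1,1) | p4:(2,0)->(1,0)->EXIT
Step 2: p0:(1,2)->(1,1) | p1:(1,4)->(1,3) | p2:(2,4)->(1,4) | p3:(1,1)->(1,0)->EXIT | p4:escaped
Step 3: p0:(1,1)->(1,0)->EXIT | p1:(1,3)->(1,2) | p2:(1,4)->(1,3) | p3:escaped | p4:escaped
Step 4: p0:escaped | p1:(1,2)->(1,1) | p2:(1,3)->(1,2) | p3:escaped | p4:escaped
Step 5: p0:escaped | p1:(1,1)->(1,0)->EXIT | p2:(1,2)->(1,1) | p3:escaped | p4:escaped
Step 6: p0:escaped | p1:escaped | p2:(1,1)->(1,0)->EXIT | p3:escaped | p4:escaped
Exit steps: [3, 5, 6, 2, 1]
First to escape: p4 at step 1

Answer: 4 1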